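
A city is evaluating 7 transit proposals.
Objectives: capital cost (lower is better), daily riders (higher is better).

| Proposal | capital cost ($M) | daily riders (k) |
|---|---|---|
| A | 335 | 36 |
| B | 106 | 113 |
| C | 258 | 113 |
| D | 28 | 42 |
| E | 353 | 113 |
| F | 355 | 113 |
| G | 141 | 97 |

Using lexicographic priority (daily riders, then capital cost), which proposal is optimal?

B

First maximize daily riders: best is 113, kept {B, C, E, F}.
Then minimize capital cost: best is 106, kept {B}.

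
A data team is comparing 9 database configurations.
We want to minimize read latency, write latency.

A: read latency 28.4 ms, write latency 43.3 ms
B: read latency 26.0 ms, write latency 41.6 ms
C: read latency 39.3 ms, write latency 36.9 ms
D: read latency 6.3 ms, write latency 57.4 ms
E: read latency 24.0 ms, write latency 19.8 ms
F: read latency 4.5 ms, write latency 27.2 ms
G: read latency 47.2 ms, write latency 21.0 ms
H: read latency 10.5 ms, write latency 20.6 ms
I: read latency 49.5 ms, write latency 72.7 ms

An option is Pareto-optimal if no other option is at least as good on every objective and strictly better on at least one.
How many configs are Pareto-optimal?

3

A: dominated by B (read latency 26.0≤28.4, write latency 41.6≤43.3).
B: dominated by E (read latency 24.0≤26.0, write latency 19.8≤41.6).
C: dominated by E (read latency 24.0≤39.3, write latency 19.8≤36.9).
D: dominated by F (read latency 4.5≤6.3, write latency 27.2≤57.4).
E: not dominated (best write latency).
F: not dominated (best read latency).
G: dominated by E (read latency 24.0≤47.2, write latency 19.8≤21.0).
H: not dominated.
I: dominated by A (read latency 28.4≤49.5, write latency 43.3≤72.7).
Pareto-optimal: E, F, H → 3.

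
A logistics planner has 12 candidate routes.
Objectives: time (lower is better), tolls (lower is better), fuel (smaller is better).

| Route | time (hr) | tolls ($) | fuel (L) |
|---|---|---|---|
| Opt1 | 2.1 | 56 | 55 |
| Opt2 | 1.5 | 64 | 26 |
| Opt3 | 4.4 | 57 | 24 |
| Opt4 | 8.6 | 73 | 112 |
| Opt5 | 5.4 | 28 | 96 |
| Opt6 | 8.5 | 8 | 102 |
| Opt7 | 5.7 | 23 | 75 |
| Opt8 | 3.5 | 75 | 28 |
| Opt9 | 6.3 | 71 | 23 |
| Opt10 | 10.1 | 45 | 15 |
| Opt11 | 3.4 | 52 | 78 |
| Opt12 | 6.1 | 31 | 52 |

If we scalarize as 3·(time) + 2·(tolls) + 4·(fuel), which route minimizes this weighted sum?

Opt1: 3·2.1 + 2·56 + 4·55 = 338.3
Opt2: 3·1.5 + 2·64 + 4·26 = 236.5
Opt3: 3·4.4 + 2·57 + 4·24 = 223.2
Opt4: 3·8.6 + 2·73 + 4·112 = 619.8
Opt5: 3·5.4 + 2·28 + 4·96 = 456.2
Opt6: 3·8.5 + 2·8 + 4·102 = 449.5
Opt7: 3·5.7 + 2·23 + 4·75 = 363.1
Opt8: 3·3.5 + 2·75 + 4·28 = 272.5
Opt9: 3·6.3 + 2·71 + 4·23 = 252.9
Opt10: 3·10.1 + 2·45 + 4·15 = 180.3
Opt11: 3·3.4 + 2·52 + 4·78 = 426.2
Opt12: 3·6.1 + 2·31 + 4·52 = 288.3
Lowest: Opt10 at 180.3.

Opt10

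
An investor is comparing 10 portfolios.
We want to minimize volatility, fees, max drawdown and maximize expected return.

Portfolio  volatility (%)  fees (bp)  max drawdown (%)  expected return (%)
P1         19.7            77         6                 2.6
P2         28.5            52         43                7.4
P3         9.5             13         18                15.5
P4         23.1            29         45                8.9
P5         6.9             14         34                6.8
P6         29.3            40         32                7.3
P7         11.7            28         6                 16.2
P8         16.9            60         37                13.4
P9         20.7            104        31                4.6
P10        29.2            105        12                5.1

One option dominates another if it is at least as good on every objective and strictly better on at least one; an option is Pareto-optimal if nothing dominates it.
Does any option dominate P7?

P1: worse on volatility (19.7 vs 11.7).
P2: worse on volatility (28.5 vs 11.7).
P3: worse on max drawdown (18 vs 6).
P4: worse on volatility (23.1 vs 11.7).
P5: worse on max drawdown (34 vs 6).
P6: worse on volatility (29.3 vs 11.7).
P8: worse on volatility (16.9 vs 11.7).
P9: worse on volatility (20.7 vs 11.7).
P10: worse on volatility (29.2 vs 11.7).
No option is at least as good as P7 on every objective and strictly better on one.

No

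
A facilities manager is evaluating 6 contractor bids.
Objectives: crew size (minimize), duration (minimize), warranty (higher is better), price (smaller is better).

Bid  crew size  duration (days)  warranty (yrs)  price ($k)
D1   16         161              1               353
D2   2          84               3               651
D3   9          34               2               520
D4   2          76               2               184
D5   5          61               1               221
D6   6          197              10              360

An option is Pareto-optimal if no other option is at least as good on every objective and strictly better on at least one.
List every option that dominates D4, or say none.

D1: worse on crew size (16 vs 2).
D2: worse on duration (84 vs 76).
D3: worse on crew size (9 vs 2).
D5: worse on crew size (5 vs 2).
D6: worse on crew size (6 vs 2).
No option dominates D4.

none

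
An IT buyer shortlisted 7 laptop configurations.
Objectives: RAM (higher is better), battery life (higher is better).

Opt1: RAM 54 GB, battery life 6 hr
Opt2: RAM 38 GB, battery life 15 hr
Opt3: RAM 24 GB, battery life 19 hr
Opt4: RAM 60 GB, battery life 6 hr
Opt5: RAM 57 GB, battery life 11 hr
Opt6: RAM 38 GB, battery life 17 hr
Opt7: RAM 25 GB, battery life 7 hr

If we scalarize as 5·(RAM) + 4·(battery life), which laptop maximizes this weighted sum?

Opt1: 5·54 + 4·6 = 294
Opt2: 5·38 + 4·15 = 250
Opt3: 5·24 + 4·19 = 196
Opt4: 5·60 + 4·6 = 324
Opt5: 5·57 + 4·11 = 329
Opt6: 5·38 + 4·17 = 258
Opt7: 5·25 + 4·7 = 153
Highest: Opt5 at 329.

Opt5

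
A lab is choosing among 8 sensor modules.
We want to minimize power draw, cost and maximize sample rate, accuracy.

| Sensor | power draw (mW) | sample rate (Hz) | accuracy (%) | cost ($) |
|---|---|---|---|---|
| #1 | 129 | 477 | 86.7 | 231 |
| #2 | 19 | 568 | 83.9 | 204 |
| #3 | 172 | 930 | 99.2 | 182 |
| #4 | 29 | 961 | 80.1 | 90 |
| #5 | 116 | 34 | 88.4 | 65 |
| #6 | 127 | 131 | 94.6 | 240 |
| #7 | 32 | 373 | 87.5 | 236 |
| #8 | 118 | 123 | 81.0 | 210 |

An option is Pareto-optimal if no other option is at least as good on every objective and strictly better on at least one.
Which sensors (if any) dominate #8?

#2

#2: power draw 19≤118, sample rate 568≥123, accuracy 83.9≥81.0, cost 204≤210 — dominates #8.
Others (#1, #3, #4, #5, #6, #7) are each worse than #8 on at least one objective.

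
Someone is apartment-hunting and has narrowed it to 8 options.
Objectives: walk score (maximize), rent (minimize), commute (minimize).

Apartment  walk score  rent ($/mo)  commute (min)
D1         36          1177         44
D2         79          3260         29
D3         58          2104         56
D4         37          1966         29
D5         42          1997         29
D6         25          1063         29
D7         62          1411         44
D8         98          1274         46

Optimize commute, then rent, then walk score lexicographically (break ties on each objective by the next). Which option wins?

First minimize commute: best is 29, kept {D2, D4, D5, D6}.
Then minimize rent: best is 1063, kept {D6}.

D6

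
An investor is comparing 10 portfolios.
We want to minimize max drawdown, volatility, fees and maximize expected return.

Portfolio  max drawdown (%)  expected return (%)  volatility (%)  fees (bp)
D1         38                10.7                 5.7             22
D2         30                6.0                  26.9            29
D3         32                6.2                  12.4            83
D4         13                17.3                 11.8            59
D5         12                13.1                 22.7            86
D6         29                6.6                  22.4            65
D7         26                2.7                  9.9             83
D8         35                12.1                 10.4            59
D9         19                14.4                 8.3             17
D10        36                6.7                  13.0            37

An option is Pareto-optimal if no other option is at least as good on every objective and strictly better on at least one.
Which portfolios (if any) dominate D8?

D9: max drawdown 19≤35, expected return 14.4≥12.1, volatility 8.3≤10.4, fees 17≤59 — dominates D8.
Others (D1, D2, D3, D4, D5, D6, D7, D10) are each worse than D8 on at least one objective.

D9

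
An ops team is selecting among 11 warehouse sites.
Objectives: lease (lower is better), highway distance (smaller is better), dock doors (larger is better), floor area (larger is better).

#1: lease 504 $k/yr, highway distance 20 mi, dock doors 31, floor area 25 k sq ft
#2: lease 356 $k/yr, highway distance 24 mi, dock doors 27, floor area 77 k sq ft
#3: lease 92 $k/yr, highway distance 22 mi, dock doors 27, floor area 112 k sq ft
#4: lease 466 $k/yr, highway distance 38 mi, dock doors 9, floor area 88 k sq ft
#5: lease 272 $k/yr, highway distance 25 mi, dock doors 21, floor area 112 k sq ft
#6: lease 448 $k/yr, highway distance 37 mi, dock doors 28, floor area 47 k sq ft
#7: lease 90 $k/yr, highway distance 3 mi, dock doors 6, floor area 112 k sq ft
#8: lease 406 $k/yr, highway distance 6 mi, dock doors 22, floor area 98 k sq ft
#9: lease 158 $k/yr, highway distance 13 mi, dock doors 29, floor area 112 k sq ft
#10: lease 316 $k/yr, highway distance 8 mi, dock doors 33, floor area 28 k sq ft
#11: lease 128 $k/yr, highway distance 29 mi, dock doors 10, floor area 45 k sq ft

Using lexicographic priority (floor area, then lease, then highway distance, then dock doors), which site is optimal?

#7

First maximize floor area: best is 112, kept {#3, #5, #7, #9}.
Then minimize lease: best is 90, kept {#7}.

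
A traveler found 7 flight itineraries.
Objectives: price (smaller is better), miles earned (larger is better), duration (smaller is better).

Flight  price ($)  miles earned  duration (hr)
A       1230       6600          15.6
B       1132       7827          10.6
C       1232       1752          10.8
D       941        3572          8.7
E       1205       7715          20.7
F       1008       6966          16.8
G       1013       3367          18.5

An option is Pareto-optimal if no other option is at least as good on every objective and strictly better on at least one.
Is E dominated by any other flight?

Yes

B vs E: price 1132≤1205, miles earned 7827≥7715, duration 10.6≤20.7 — B is at least as good on every objective and strictly better on at least one, so B dominates E.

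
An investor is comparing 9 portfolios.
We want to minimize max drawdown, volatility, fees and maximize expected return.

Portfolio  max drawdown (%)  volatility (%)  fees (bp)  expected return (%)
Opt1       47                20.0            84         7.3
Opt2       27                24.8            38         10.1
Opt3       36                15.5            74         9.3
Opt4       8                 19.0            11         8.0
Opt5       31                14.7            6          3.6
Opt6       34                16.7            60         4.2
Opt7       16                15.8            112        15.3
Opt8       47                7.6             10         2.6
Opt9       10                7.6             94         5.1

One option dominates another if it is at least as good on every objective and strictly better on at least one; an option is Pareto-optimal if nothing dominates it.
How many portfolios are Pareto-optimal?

8

Opt1: dominated by Opt3 (max drawdown 36≤47, volatility 15.5≤20.0, fees 74≤84, expected return 9.3≥7.3).
Opt2: not dominated.
Opt3: not dominated.
Opt4: not dominated (best max drawdown).
Opt5: not dominated (best fees).
Opt6: not dominated.
Opt7: not dominated (best expected return).
Opt8: not dominated.
Opt9: not dominated.
Pareto-optimal: Opt2, Opt3, Opt4, Opt5, Opt6, Opt7, Opt8, Opt9 → 8.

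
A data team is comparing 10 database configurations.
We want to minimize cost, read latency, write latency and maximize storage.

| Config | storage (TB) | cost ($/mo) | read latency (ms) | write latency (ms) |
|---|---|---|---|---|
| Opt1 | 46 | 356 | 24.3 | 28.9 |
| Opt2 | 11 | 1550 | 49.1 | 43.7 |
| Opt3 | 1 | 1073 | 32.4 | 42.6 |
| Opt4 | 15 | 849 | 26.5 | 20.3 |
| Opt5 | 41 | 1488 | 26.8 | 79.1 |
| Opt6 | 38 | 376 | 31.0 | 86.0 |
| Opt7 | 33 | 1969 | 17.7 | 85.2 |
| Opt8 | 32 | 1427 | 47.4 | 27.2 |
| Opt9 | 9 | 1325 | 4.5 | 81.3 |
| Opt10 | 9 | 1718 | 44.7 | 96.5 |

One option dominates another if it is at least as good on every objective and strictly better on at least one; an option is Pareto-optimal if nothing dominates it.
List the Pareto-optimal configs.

Opt1: not dominated (best storage).
Opt2: dominated by Opt1 (storage 46≥11, cost 356≤1550, read latency 24.3≤49.1, write latency 28.9≤43.7).
Opt3: dominated by Opt1 (storage 46≥1, cost 356≤1073, read latency 24.3≤32.4, write latency 28.9≤42.6).
Opt4: not dominated (best write latency).
Opt5: dominated by Opt1 (storage 46≥41, cost 356≤1488, read latency 24.3≤26.8, write latency 28.9≤79.1).
Opt6: dominated by Opt1 (storage 46≥38, cost 356≤376, read latency 24.3≤31.0, write latency 28.9≤86.0).
Opt7: not dominated.
Opt8: not dominated.
Opt9: not dominated (best read latency).
Opt10: dominated by Opt1 (storage 46≥9, cost 356≤1718, read latency 24.3≤44.7, write latency 28.9≤96.5).

Opt1, Opt4, Opt7, Opt8, Opt9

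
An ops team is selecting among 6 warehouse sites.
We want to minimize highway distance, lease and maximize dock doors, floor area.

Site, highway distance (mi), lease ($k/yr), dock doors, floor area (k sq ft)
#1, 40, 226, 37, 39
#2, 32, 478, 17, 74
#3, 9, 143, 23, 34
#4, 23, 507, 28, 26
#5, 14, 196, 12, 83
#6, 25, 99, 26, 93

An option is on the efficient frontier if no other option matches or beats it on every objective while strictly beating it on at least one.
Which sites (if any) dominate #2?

#6: highway distance 25≤32, lease 99≤478, dock doors 26≥17, floor area 93≥74 — dominates #2.
Others (#1, #3, #4, #5) are each worse than #2 on at least one objective.

#6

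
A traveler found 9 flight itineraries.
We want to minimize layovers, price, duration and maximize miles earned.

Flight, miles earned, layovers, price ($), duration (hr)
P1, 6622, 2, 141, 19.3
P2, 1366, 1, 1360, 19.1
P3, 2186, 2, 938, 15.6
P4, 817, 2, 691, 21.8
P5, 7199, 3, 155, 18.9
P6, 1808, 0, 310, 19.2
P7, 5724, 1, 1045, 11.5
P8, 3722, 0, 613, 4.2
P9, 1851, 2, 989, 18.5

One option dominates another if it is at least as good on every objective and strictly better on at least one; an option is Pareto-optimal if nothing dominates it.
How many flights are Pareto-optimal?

5

P1: not dominated (best price).
P2: dominated by P7 (miles earned 5724≥1366, layovers 1≤1, price 1045≤1360, duration 11.5≤19.1).
P3: dominated by P8 (miles earned 3722≥2186, layovers 0≤2, price 613≤938, duration 4.2≤15.6).
P4: dominated by P1 (miles earned 6622≥817, layovers 2≤2, price 141≤691, duration 19.3≤21.8).
P5: not dominated (best miles earned).
P6: not dominated.
P7: not dominated.
P8: not dominated (best duration).
P9: dominated by P3 (miles earned 2186≥1851, layovers 2≤2, price 938≤989, duration 15.6≤18.5).
Pareto-optimal: P1, P5, P6, P7, P8 → 5.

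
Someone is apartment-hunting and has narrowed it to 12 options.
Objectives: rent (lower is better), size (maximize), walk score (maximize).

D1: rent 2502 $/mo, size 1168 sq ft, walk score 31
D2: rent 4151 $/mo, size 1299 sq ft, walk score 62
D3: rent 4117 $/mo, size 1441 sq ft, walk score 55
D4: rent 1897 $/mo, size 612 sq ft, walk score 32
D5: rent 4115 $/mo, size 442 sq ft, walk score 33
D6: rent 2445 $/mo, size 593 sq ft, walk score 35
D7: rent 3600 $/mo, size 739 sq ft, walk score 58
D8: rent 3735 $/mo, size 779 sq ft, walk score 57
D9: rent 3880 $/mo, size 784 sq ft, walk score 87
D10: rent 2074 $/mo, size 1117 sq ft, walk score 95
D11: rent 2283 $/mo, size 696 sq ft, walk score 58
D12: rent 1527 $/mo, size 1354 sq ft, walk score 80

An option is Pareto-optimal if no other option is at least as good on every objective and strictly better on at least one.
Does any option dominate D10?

No

D1: worse on rent (2502 vs 2074).
D2: worse on rent (4151 vs 2074).
D3: worse on rent (4117 vs 2074).
D4: worse on size (612 vs 1117).
D5: worse on rent (4115 vs 2074).
D6: worse on rent (2445 vs 2074).
D7: worse on rent (3600 vs 2074).
D8: worse on rent (3735 vs 2074).
D9: worse on rent (3880 vs 2074).
D11: worse on rent (2283 vs 2074).
D12: worse on walk score (80 vs 95).
No option is at least as good as D10 on every objective and strictly better on one.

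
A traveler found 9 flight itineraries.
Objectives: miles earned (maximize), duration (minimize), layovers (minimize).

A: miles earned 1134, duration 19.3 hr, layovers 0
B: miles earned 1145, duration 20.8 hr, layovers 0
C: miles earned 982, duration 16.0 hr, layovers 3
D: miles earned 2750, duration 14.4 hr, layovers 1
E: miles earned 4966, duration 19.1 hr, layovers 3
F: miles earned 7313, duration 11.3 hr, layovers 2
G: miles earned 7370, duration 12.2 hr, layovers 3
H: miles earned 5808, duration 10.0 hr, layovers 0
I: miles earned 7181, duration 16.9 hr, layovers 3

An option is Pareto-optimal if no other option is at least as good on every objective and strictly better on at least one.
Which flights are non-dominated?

F, G, H

A: dominated by H (miles earned 5808≥1134, duration 10.0≤19.3, layovers 0≤0).
B: dominated by H (miles earned 5808≥1145, duration 10.0≤20.8, layovers 0≤0).
C: dominated by D (miles earned 2750≥982, duration 14.4≤16.0, layovers 1≤3).
D: dominated by H (miles earned 5808≥2750, duration 10.0≤14.4, layovers 0≤1).
E: dominated by F (miles earned 7313≥4966, duration 11.3≤19.1, layovers 2≤3).
F: not dominated.
G: not dominated (best miles earned).
H: not dominated (best duration).
I: dominated by F (miles earned 7313≥7181, duration 11.3≤16.9, layovers 2≤3).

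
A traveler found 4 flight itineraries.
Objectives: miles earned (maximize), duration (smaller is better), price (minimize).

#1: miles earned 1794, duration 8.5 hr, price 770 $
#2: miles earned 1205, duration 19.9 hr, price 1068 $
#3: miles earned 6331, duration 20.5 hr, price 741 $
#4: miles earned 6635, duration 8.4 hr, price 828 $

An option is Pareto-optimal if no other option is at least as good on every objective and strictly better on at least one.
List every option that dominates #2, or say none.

#1, #4

#1: miles earned 1794≥1205, duration 8.5≤19.9, price 770≤1068 — dominates #2.
#4: miles earned 6635≥1205, duration 8.4≤19.9, price 828≤1068 — dominates #2.
Others (#3) are each worse than #2 on at least one objective.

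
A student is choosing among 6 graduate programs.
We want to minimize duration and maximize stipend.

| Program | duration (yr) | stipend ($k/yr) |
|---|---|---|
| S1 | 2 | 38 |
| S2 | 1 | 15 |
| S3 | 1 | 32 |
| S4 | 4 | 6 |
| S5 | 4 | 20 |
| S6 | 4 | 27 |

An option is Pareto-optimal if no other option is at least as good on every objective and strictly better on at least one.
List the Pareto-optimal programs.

S1: not dominated (best stipend).
S2: dominated by S3 (duration 1≤1, stipend 32≥15).
S3: not dominated.
S4: dominated by S1 (duration 2≤4, stipend 38≥6).
S5: dominated by S1 (duration 2≤4, stipend 38≥20).
S6: dominated by S1 (duration 2≤4, stipend 38≥27).

S1, S3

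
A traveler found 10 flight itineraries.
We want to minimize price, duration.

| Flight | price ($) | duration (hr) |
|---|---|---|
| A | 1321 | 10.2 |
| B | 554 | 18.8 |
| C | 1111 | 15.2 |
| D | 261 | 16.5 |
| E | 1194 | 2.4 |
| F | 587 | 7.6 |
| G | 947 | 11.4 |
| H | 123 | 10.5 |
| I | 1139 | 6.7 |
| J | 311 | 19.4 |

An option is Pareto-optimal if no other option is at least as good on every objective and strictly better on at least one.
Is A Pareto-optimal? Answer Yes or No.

No

E vs A: price 1194≤1321, duration 2.4≤10.2 — E is at least as good on every objective and strictly better on at least one, so E dominates A.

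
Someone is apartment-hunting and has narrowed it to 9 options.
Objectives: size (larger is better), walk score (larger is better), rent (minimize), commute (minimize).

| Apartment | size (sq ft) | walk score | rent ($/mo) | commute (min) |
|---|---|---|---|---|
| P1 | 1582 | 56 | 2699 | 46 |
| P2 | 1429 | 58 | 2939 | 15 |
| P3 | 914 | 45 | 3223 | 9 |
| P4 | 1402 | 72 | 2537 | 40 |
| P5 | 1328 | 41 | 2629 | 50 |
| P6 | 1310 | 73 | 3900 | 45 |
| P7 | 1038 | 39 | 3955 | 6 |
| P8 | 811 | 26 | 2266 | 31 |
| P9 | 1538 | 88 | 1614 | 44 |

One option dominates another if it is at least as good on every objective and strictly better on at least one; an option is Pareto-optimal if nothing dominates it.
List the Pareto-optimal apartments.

P1: not dominated (best size).
P2: not dominated.
P3: not dominated.
P4: not dominated.
P5: dominated by P4 (size 1402≥1328, walk score 72≥41, rent 2537≤2629, commute 40≤50).
P6: dominated by P9 (size 1538≥1310, walk score 88≥73, rent 1614≤3900, commute 44≤45).
P7: not dominated (best commute).
P8: not dominated.
P9: not dominated (best walk score).

P1, P2, P3, P4, P7, P8, P9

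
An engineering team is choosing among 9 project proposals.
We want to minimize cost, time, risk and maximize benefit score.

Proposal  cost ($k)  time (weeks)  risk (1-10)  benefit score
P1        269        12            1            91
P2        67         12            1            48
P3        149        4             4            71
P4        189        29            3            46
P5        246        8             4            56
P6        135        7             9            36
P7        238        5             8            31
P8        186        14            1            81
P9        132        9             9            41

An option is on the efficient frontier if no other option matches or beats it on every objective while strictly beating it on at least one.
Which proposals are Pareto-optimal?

P1: not dominated (best benefit score).
P2: not dominated (best cost).
P3: not dominated (best time).
P4: dominated by P2 (cost 67≤189, time 12≤29, risk 1≤3, benefit score 48≥46).
P5: dominated by P3 (cost 149≤246, time 4≤8, risk 4≤4, benefit score 71≥56).
P6: not dominated.
P7: dominated by P3 (cost 149≤238, time 4≤5, risk 4≤8, benefit score 71≥31).
P8: not dominated.
P9: not dominated.

P1, P2, P3, P6, P8, P9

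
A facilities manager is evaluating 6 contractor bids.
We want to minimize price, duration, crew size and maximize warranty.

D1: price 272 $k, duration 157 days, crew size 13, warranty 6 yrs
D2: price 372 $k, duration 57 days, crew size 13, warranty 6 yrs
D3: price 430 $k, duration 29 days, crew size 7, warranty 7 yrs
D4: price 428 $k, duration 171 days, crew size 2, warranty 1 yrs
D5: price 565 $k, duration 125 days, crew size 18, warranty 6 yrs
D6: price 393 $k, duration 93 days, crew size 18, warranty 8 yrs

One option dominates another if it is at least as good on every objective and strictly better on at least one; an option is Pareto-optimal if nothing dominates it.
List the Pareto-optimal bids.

D1: not dominated (best price).
D2: not dominated.
D3: not dominated (best duration).
D4: not dominated (best crew size).
D5: dominated by D2 (price 372≤565, duration 57≤125, crew size 13≤18, warranty 6≥6).
D6: not dominated (best warranty).

D1, D2, D3, D4, D6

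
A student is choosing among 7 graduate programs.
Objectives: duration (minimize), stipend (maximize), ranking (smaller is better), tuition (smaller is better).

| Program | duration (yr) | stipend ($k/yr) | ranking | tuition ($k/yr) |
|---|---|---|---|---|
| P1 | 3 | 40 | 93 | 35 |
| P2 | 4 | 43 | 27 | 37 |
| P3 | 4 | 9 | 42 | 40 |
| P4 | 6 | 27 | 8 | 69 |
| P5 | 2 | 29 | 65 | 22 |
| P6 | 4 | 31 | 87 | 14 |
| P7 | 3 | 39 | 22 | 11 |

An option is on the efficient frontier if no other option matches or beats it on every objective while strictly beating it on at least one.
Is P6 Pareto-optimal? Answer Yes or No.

P7 vs P6: duration 3≤4, stipend 39≥31, ranking 22≤87, tuition 11≤14 — P7 is at least as good on every objective and strictly better on at least one, so P7 dominates P6.

No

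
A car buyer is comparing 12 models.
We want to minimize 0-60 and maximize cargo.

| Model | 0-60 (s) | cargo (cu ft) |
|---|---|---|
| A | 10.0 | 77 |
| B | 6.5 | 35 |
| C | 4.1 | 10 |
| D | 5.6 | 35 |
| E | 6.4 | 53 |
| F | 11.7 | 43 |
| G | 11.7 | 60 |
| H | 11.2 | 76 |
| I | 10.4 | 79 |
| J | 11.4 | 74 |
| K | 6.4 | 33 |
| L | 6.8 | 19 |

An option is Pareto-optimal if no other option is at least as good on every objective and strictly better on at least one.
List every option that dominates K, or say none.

D, E

D: 0-60 5.6≤6.4, cargo 35≥33 — dominates K.
E: 0-60 6.4≤6.4, cargo 53≥33 — dominates K.
Others (A, B, C, F, G, H, I, J, L) are each worse than K on at least one objective.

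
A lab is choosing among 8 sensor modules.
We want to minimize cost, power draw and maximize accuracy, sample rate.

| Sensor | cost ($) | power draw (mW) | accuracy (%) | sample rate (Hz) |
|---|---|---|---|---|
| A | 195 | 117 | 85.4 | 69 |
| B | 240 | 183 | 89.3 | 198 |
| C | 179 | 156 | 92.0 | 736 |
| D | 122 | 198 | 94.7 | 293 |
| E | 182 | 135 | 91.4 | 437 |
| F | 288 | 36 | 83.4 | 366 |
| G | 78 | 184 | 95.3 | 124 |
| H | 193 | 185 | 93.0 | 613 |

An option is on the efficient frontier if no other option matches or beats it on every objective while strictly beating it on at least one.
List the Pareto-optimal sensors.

A, C, D, E, F, G, H

A: not dominated.
B: dominated by C (cost 179≤240, power draw 156≤183, accuracy 92.0≥89.3, sample rate 736≥198).
C: not dominated (best sample rate).
D: not dominated.
E: not dominated.
F: not dominated (best power draw).
G: not dominated (best cost).
H: not dominated.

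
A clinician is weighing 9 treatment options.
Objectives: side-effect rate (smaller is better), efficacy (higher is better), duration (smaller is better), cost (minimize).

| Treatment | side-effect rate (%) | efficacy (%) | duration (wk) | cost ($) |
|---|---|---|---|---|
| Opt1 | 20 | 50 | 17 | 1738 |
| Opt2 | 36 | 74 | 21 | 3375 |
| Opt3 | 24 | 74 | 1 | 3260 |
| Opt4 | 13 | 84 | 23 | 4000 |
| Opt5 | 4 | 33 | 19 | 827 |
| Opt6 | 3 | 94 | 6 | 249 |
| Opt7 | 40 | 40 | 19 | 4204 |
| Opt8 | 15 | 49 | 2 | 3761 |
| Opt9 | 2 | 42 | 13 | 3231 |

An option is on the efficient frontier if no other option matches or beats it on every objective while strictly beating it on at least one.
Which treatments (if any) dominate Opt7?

Opt1, Opt3, Opt6, Opt8, Opt9

Opt1: side-effect rate 20≤40, efficacy 50≥40, duration 17≤19, cost 1738≤4204 — dominates Opt7.
Opt3: side-effect rate 24≤40, efficacy 74≥40, duration 1≤19, cost 3260≤4204 — dominates Opt7.
Opt6: side-effect rate 3≤40, efficacy 94≥40, duration 6≤19, cost 249≤4204 — dominates Opt7.
Opt8: side-effect rate 15≤40, efficacy 49≥40, duration 2≤19, cost 3761≤4204 — dominates Opt7.
Opt9: side-effect rate 2≤40, efficacy 42≥40, duration 13≤19, cost 3231≤4204 — dominates Opt7.
Others (Opt2, Opt4, Opt5) are each worse than Opt7 on at least one objective.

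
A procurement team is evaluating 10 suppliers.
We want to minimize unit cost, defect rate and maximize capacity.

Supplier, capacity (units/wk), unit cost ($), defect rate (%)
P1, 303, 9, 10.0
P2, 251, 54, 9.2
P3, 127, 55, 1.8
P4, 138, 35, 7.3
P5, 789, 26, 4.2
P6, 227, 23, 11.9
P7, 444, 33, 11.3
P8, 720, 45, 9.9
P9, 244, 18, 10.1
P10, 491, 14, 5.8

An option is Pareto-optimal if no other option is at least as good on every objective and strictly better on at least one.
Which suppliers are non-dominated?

P1: not dominated (best unit cost).
P2: dominated by P5 (capacity 789≥251, unit cost 26≤54, defect rate 4.2≤9.2).
P3: not dominated (best defect rate).
P4: dominated by P5 (capacity 789≥138, unit cost 26≤35, defect rate 4.2≤7.3).
P5: not dominated (best capacity).
P6: dominated by P1 (capacity 303≥227, unit cost 9≤23, defect rate 10.0≤11.9).
P7: dominated by P5 (capacity 789≥444, unit cost 26≤33, defect rate 4.2≤11.3).
P8: dominated by P5 (capacity 789≥720, unit cost 26≤45, defect rate 4.2≤9.9).
P9: dominated by P1 (capacity 303≥244, unit cost 9≤18, defect rate 10.0≤10.1).
P10: not dominated.

P1, P3, P5, P10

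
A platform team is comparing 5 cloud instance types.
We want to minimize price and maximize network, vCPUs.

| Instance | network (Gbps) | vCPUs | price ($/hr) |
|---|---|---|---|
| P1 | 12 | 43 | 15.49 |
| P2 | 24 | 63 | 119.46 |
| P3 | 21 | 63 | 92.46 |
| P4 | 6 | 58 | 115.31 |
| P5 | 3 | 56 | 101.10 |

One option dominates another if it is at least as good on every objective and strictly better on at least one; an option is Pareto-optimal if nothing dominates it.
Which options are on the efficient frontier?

P1, P2, P3

P1: not dominated (best price).
P2: not dominated (best network).
P3: not dominated.
P4: dominated by P3 (network 21≥6, vCPUs 63≥58, price 92.46≤115.31).
P5: dominated by P3 (network 21≥3, vCPUs 63≥56, price 92.46≤101.10).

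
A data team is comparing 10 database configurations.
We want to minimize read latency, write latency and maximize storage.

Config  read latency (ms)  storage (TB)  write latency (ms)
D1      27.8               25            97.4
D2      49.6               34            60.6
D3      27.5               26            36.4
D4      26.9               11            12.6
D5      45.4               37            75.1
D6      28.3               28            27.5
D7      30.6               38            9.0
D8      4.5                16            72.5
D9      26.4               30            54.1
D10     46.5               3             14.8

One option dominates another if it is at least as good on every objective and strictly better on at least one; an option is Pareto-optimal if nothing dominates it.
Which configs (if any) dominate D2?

D7

D7: read latency 30.6≤49.6, storage 38≥34, write latency 9.0≤60.6 — dominates D2.
Others (D1, D3, D4, D5, D6, D8, D9, D10) are each worse than D2 on at least one objective.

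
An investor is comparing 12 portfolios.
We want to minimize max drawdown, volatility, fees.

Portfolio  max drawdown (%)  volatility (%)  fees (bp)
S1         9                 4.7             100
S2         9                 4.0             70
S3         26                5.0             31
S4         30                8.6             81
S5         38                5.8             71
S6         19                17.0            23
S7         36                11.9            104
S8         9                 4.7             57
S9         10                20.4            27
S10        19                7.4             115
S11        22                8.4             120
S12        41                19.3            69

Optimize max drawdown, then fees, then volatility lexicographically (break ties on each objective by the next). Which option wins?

S8

First minimize max drawdown: best is 9, kept {S1, S2, S8}.
Then minimize fees: best is 57, kept {S8}.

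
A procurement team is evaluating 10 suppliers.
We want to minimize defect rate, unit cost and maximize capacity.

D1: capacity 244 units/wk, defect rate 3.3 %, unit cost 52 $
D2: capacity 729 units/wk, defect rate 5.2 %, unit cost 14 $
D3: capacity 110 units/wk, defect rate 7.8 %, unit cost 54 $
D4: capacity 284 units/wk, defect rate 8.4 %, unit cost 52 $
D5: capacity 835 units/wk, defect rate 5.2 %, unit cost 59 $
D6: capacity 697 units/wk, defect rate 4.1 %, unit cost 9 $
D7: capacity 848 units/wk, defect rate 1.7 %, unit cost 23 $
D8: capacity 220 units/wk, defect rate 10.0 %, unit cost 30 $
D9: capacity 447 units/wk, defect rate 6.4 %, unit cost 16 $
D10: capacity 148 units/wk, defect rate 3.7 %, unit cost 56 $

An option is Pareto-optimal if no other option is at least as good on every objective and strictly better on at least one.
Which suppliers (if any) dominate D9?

D2, D6

D2: capacity 729≥447, defect rate 5.2≤6.4, unit cost 14≤16 — dominates D9.
D6: capacity 697≥447, defect rate 4.1≤6.4, unit cost 9≤16 — dominates D9.
Others (D1, D3, D4, D5, D7, D8, D10) are each worse than D9 on at least one objective.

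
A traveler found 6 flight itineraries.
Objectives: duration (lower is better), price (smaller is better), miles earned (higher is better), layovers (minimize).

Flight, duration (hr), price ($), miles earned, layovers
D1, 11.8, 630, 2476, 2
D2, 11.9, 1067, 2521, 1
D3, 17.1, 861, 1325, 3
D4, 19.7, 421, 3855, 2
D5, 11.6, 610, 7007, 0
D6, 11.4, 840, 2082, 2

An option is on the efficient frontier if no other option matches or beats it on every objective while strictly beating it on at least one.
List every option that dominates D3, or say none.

D1, D5, D6

D1: duration 11.8≤17.1, price 630≤861, miles earned 2476≥1325, layovers 2≤3 — dominates D3.
D5: duration 11.6≤17.1, price 610≤861, miles earned 7007≥1325, layovers 0≤3 — dominates D3.
D6: duration 11.4≤17.1, price 840≤861, miles earned 2082≥1325, layovers 2≤3 — dominates D3.
Others (D2, D4) are each worse than D3 on at least one objective.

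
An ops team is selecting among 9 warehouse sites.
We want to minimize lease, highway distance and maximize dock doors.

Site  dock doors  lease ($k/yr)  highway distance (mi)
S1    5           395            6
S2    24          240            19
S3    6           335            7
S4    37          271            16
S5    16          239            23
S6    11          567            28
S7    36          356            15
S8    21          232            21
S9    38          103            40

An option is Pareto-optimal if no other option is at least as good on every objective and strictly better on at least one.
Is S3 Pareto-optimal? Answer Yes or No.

S1: worse on dock doors (5 vs 6).
S2: worse on highway distance (19 vs 7).
S4: worse on highway distance (16 vs 7).
S5: worse on highway distance (23 vs 7).
S6: worse on lease (567 vs 335).
S7: worse on lease (356 vs 335).
S8: worse on highway distance (21 vs 7).
S9: worse on highway distance (40 vs 7).
No option is at least as good as S3 on every objective and strictly better on one.

Yes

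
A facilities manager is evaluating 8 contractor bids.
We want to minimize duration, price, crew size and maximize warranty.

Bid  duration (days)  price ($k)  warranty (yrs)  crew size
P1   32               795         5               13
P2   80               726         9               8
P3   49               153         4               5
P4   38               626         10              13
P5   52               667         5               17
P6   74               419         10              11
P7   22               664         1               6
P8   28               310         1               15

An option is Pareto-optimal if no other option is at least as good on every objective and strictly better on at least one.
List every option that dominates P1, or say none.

none

P2: worse on duration (80 vs 32).
P3: worse on duration (49 vs 32).
P4: worse on duration (38 vs 32).
P5: worse on duration (52 vs 32).
P6: worse on duration (74 vs 32).
P7: worse on warranty (1 vs 5).
P8: worse on warranty (1 vs 5).
No option dominates P1.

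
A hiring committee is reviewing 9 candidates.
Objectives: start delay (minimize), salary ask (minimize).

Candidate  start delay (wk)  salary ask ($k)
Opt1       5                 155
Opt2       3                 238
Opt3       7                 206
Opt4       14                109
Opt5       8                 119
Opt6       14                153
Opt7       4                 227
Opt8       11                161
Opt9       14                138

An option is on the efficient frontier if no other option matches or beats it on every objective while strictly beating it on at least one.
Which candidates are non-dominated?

Opt1: not dominated.
Opt2: not dominated (best start delay).
Opt3: dominated by Opt1 (start delay 5≤7, salary ask 155≤206).
Opt4: not dominated (best salary ask).
Opt5: not dominated.
Opt6: dominated by Opt4 (start delay 14≤14, salary ask 109≤153).
Opt7: not dominated.
Opt8: dominated by Opt1 (start delay 5≤11, salary ask 155≤161).
Opt9: dominated by Opt4 (start delay 14≤14, salary ask 109≤138).

Opt1, Opt2, Opt4, Opt5, Opt7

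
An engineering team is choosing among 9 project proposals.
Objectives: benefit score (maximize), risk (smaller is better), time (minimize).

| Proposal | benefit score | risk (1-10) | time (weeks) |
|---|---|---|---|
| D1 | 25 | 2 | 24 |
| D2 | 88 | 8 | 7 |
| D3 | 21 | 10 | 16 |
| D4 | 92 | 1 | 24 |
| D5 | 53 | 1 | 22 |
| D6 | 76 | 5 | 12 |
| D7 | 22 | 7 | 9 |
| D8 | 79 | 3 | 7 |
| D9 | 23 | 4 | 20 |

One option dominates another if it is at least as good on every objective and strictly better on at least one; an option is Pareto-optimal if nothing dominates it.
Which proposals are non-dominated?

D2, D4, D5, D8

D1: dominated by D4 (benefit score 92≥25, risk 1≤2, time 24≤24).
D2: not dominated.
D3: dominated by D2 (benefit score 88≥21, risk 8≤10, time 7≤16).
D4: not dominated (best benefit score).
D5: not dominated.
D6: dominated by D8 (benefit score 79≥76, risk 3≤5, time 7≤12).
D7: dominated by D8 (benefit score 79≥22, risk 3≤7, time 7≤9).
D8: not dominated.
D9: dominated by D8 (benefit score 79≥23, risk 3≤4, time 7≤20).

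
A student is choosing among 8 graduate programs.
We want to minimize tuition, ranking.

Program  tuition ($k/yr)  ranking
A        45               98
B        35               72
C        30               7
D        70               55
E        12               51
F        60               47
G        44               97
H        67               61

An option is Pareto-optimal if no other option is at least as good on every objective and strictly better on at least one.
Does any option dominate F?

Yes

C vs F: tuition 30≤60, ranking 7≤47 — C is at least as good on every objective and strictly better on at least one, so C dominates F.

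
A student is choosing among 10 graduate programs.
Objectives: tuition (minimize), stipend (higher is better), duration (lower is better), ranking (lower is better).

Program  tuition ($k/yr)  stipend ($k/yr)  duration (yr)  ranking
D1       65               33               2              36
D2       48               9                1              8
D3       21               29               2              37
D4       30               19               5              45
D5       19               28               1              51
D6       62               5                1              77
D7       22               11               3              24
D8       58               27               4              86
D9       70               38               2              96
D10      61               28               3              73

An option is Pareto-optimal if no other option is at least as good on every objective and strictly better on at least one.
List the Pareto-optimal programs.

D1, D2, D3, D5, D7, D9

D1: not dominated.
D2: not dominated (best ranking).
D3: not dominated.
D4: dominated by D3 (tuition 21≤30, stipend 29≥19, duration 2≤5, ranking 37≤45).
D5: not dominated (best tuition).
D6: dominated by D2 (tuition 48≤62, stipend 9≥5, duration 1≤1, ranking 8≤77).
D7: not dominated.
D8: dominated by D3 (tuition 21≤58, stipend 29≥27, duration 2≤4, ranking 37≤86).
D9: not dominated (best stipend).
D10: dominated by D3 (tuition 21≤61, stipend 29≥28, duration 2≤3, ranking 37≤73).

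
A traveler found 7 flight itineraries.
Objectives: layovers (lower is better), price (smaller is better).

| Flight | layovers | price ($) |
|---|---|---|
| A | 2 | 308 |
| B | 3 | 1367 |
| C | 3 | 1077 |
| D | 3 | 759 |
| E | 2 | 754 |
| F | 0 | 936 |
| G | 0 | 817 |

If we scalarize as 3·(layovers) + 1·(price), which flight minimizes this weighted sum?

A

A: 3·2 + 1·308 = 314
B: 3·3 + 1·1367 = 1376
C: 3·3 + 1·1077 = 1086
D: 3·3 + 1·759 = 768
E: 3·2 + 1·754 = 760
F: 3·0 + 1·936 = 936
G: 3·0 + 1·817 = 817
Lowest: A at 314.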